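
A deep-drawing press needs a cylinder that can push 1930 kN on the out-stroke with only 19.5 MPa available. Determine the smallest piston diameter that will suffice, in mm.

Extension force acts on the full piston face: F = P × (π/4)D².
D = √(4F / (πP)) = √(4 × 1930 kN / (π × 19.5 MPa))

D ≈ 355 mm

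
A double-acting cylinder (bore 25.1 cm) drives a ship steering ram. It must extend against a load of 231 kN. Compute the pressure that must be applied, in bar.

Cap-side area A_cap = π/4 × (25.1 cm)² = 494.8 cm^2
P = F / A = 231 kN / A

P ≈ 46.7 bar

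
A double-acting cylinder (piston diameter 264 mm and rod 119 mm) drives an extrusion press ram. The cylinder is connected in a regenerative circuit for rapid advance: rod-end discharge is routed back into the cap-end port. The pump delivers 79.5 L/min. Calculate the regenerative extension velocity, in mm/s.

v ≈ 119 mm/s

In regeneration the rod-end outflow joins the pump flow into the cap end, so the net volume the pump must supply per unit advance equals the rod cross-section area.
Rod cross-section A_rod = π/4 × (119 mm)² = 11120 mm^2
v = Q_pump / A_rod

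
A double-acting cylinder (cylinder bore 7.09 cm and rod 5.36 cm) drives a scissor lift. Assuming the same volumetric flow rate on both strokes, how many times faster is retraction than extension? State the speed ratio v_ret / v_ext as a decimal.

v_ret/v_ext ≈ 2.33

Cap-side area A_cap = π/4 × (7.09 cm)² = 39.48 cm^2
Rod-side annular area A_ann = π/4 × (7.09² − 5.36²) = 16.92 cm^2
For equal Q, v ∝ 1/A, so v_ret/v_ext = A_cap/A_ann.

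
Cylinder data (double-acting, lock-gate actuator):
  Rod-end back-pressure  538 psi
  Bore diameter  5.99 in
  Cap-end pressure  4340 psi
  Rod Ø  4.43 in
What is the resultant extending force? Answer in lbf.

F ≈ 1.15e5 lbf

Cap-side area A_cap = π/4 × (5.99 in)² = 28.18 in^2
Rod-side annular area A_ann = π/4 × (5.99² − 4.43²) = 12.77 in^2
Net thrust = P_cap·A_cap − P_rod·A_ann = 1.223e5 lbf − 6869 lbf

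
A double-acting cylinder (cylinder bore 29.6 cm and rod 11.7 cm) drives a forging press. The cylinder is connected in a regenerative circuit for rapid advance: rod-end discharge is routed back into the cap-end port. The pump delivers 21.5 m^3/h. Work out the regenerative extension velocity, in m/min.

In regeneration the rod-end outflow joins the pump flow into the cap end, so the net volume the pump must supply per unit advance equals the rod cross-section area.
Rod cross-section A_rod = π/4 × (11.7 cm)² = 107.5 cm^2
v = Q_pump / A_rod

v ≈ 33.3 m/min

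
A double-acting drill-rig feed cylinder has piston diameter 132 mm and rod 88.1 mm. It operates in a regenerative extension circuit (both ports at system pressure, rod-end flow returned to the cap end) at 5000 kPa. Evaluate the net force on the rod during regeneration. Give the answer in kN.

F ≈ 30.5 kN

With equal pressure on both faces, forces on the annular region cancel; the net push is pressure × rod cross-section.
Rod cross-section A_rod = π/4 × (88.1 mm)² = 6096 mm^2
F = P × A_rod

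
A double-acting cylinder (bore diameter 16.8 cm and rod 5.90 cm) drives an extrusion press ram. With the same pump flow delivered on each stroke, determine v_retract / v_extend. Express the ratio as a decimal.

v_ret/v_ext ≈ 1.14

Cap-side area A_cap = π/4 × (16.8 cm)² = 221.7 cm^2
Rod-side annular area A_ann = π/4 × (16.8² − 5.90²) = 194.3 cm^2
For equal Q, v ∝ 1/A, so v_ret/v_ext = A_cap/A_ann.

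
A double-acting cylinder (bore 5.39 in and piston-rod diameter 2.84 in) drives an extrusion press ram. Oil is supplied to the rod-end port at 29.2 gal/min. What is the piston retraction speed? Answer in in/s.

v ≈ 6.82 in/s

Rod-side annular area A_ann = π/4 × (5.39² − 2.84²) = 16.48 in^2
Flow into the rod-end port fills the annular volume.
v = Q / A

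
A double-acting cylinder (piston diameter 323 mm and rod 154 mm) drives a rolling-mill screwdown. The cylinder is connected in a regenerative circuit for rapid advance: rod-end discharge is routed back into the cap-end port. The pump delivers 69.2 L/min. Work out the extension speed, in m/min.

In regeneration the rod-end outflow joins the pump flow into the cap end, so the net volume the pump must supply per unit advance equals the rod cross-section area.
Rod cross-section A_rod = π/4 × (154 mm)² = 18630 mm^2
v = Q_pump / A_rod

v ≈ 3.72 m/min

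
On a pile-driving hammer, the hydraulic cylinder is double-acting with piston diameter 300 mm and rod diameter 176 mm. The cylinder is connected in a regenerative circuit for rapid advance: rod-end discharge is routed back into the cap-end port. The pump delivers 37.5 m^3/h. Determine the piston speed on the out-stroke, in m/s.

v ≈ 0.428 m/s

In regeneration the rod-end outflow joins the pump flow into the cap end, so the net volume the pump must supply per unit advance equals the rod cross-section area.
Rod cross-section A_rod = π/4 × (176 mm)² = 24330 mm^2
v = Q_pump / A_rod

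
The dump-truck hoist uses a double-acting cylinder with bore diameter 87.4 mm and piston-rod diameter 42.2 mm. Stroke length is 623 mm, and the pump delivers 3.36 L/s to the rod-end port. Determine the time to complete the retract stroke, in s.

t ≈ 0.853 s

Rod-side annular area A_ann = π/4 × (87.4² − 42.2²) = 4601 mm^2
Swept volume V = A × L; t = V / Q = A·L / Q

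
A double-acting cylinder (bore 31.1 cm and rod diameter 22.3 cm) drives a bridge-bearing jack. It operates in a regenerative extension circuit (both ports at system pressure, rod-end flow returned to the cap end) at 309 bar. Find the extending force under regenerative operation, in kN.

F ≈ 1210 kN

With equal pressure on both faces, forces on the annular region cancel; the net push is pressure × rod cross-section.
Rod cross-section A_rod = π/4 × (22.3 cm)² = 390.6 cm^2
F = P × A_rod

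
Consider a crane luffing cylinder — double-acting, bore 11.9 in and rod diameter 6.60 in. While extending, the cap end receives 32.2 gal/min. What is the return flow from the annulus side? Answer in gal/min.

Cap-side area A_cap = π/4 × (11.9 in)² = 111.2 in^2
Rod-side annular area A_ann = π/4 × (11.9² − 6.60²) = 77.01 in^2
Piston speed v = Q_in/A_cap; rod-end outflow Q_out = v × A_ann = Q_in × A_ann/A_cap.

Q_out ≈ 22.3 gal/min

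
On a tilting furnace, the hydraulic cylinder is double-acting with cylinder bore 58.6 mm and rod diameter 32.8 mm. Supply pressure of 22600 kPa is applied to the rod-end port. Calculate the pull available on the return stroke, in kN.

Rod-side annular area A_ann = π/4 × (58.6² − 32.8²) = 1852 mm^2
On retraction the pressure acts on the annular area (bore minus rod).
F = P × A_ann

F ≈ 41.9 kN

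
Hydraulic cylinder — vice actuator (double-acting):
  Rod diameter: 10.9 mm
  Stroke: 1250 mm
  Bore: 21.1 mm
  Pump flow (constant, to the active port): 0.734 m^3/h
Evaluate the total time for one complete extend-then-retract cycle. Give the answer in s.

Cap-side area A_cap = π/4 × (21.1 mm)² = 349.7 mm^2
Rod-side annular area A_ann = π/4 × (21.1² − 10.9²) = 256.4 mm^2
t_ext = A_cap·L/Q = 2.144 s
t_ret = A_ann·L/Q = 1.572 s
t_cycle = t_ext + t_ret

t ≈ 3.72 s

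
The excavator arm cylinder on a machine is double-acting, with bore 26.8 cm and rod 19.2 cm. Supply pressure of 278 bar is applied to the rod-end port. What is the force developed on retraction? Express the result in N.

F ≈ 7.63e5 N

Rod-side annular area A_ann = π/4 × (26.8² − 19.2²) = 274.6 cm^2
On retraction the pressure acts on the annular area (bore minus rod).
F = P × A_ann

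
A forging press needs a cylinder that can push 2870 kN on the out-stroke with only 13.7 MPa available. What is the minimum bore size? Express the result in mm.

D ≈ 516 mm

Extension force acts on the full piston face: F = P × (π/4)D².
D = √(4F / (πP)) = √(4 × 2870 kN / (π × 13.7 MPa))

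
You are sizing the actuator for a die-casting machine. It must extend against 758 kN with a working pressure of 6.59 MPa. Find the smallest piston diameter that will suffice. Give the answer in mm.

D ≈ 383 mm

Extension force acts on the full piston face: F = P × (π/4)D².
D = √(4F / (πP)) = √(4 × 758 kN / (π × 6.59 MPa))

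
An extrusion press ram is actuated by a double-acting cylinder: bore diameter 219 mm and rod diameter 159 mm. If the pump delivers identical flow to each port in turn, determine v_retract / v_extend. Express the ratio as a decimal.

Cap-side area A_cap = π/4 × (219 mm)² = 37670 mm^2
Rod-side annular area A_ann = π/4 × (219² − 159²) = 17810 mm^2
For equal Q, v ∝ 1/A, so v_ret/v_ext = A_cap/A_ann.

v_ret/v_ext ≈ 2.11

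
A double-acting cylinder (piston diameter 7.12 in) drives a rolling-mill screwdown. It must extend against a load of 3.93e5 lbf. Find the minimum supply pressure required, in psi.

Cap-side area A_cap = π/4 × (7.12 in)² = 39.82 in^2
P = F / A = 3.93e5 lbf / A

P ≈ 9870 psi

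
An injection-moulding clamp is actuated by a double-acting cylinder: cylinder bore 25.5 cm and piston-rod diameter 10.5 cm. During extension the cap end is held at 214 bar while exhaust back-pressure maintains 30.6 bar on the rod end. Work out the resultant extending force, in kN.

Cap-side area A_cap = π/4 × (25.5 cm)² = 510.7 cm^2
Rod-side annular area A_ann = π/4 × (25.5² − 10.5²) = 424.1 cm^2
Net thrust = P_cap·A_cap − P_rod·A_ann = 1093 kN − 129.8 kN

F ≈ 963 kN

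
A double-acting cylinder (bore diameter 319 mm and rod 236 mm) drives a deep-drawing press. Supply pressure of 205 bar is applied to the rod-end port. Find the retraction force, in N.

F ≈ 7.42e5 N

Rod-side annular area A_ann = π/4 × (319² − 236²) = 36180 mm^2
On retraction the pressure acts on the annular area (bore minus rod).
F = P × A_ann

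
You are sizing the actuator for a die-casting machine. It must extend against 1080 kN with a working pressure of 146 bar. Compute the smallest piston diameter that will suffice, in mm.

Extension force acts on the full piston face: F = P × (π/4)D².
D = √(4F / (πP)) = √(4 × 1080 kN / (π × 146 bar))

D ≈ 307 mm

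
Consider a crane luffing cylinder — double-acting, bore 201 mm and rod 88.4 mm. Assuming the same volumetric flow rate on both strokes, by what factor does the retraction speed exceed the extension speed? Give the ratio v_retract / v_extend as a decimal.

Cap-side area A_cap = π/4 × (201 mm)² = 31730 mm^2
Rod-side annular area A_ann = π/4 × (201² − 88.4²) = 25590 mm^2
For equal Q, v ∝ 1/A, so v_ret/v_ext = A_cap/A_ann.

v_ret/v_ext ≈ 1.24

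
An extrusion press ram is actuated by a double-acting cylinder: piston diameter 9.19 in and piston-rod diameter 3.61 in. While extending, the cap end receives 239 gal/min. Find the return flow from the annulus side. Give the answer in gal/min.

Cap-side area A_cap = π/4 × (9.19 in)² = 66.33 in^2
Rod-side annular area A_ann = π/4 × (9.19² − 3.61²) = 56.10 in^2
Piston speed v = Q_in/A_cap; rod-end outflow Q_out = v × A_ann = Q_in × A_ann/A_cap.

Q_out ≈ 202 gal/min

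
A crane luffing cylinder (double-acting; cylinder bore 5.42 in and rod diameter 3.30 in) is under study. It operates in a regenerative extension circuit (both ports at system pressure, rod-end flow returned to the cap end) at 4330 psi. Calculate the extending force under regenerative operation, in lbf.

F ≈ 37000 lbf

With equal pressure on both faces, forces on the annular region cancel; the net push is pressure × rod cross-section.
Rod cross-section A_rod = π/4 × (3.30 in)² = 8.553 in^2
F = P × A_rod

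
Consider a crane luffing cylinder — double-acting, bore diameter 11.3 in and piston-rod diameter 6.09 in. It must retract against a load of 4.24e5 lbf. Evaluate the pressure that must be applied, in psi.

P ≈ 5960 psi

Rod-side annular area A_ann = π/4 × (11.3² − 6.09²) = 71.16 in^2
Retraction: pressure acts on the annular area.
P = F / A = 4.24e5 lbf / A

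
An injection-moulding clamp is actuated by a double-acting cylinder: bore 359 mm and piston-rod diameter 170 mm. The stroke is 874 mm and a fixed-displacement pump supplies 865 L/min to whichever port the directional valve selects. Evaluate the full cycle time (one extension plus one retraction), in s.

Cap-side area A_cap = π/4 × (359 mm)² = 1.012e5 mm^2
Rod-side annular area A_ann = π/4 × (359² − 170²) = 78520 mm^2
t_ext = A_cap·L/Q = 6.137 s
t_ret = A_ann·L/Q = 4.761 s
t_cycle = t_ext + t_ret

t ≈ 10.9 s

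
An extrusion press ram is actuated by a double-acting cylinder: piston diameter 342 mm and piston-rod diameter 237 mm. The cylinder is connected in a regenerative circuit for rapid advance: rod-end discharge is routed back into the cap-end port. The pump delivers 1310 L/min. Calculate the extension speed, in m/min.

In regeneration the rod-end outflow joins the pump flow into the cap end, so the net volume the pump must supply per unit advance equals the rod cross-section area.
Rod cross-section A_rod = π/4 × (237 mm)² = 44120 mm^2
v = Q_pump / A_rod

v ≈ 29.7 m/min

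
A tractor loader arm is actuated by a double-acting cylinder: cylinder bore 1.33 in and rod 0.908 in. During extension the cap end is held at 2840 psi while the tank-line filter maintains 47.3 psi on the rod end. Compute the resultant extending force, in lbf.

Cap-side area A_cap = π/4 × (1.33 in)² = 1.389 in^2
Rod-side annular area A_ann = π/4 × (1.33² − 0.908²) = 0.7418 in^2
Net thrust = P_cap·A_cap − P_rod·A_ann = 3946 lbf − 35.09 lbf

F ≈ 3910 lbf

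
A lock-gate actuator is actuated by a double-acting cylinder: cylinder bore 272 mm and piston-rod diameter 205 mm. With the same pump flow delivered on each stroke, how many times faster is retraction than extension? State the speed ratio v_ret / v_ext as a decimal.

Cap-side area A_cap = π/4 × (272 mm)² = 58110 mm^2
Rod-side annular area A_ann = π/4 × (272² − 205²) = 25100 mm^2
For equal Q, v ∝ 1/A, so v_ret/v_ext = A_cap/A_ann.

v_ret/v_ext ≈ 2.31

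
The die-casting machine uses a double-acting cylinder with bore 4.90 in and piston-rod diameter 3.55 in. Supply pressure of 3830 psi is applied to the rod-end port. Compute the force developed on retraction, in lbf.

Rod-side annular area A_ann = π/4 × (4.90² − 3.55²) = 8.959 in^2
On retraction the pressure acts on the annular area (bore minus rod).
F = P × A_ann

F ≈ 34300 lbf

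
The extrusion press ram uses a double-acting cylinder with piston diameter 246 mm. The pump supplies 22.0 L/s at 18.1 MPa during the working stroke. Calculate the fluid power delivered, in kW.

W ≈ 398 kW

Hydraulic power = P × Q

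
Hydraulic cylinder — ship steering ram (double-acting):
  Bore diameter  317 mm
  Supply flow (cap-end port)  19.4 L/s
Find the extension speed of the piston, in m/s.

v ≈ 0.246 m/s

Cap-side area A_cap = π/4 × (317 mm)² = 78920 mm^2
v = Q / A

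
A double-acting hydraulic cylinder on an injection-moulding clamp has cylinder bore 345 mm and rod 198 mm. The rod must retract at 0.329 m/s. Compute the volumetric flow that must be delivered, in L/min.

Q ≈ 1240 L/min

Rod-side annular area A_ann = π/4 × (345² − 198²) = 62690 mm^2
Q = A × v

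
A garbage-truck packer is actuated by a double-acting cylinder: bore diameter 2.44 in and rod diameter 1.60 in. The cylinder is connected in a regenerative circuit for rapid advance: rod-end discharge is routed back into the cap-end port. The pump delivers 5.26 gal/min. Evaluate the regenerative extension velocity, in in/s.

v ≈ 10.1 in/s

In regeneration the rod-end outflow joins the pump flow into the cap end, so the net volume the pump must supply per unit advance equals the rod cross-section area.
Rod cross-section A_rod = π/4 × (1.60 in)² = 2.011 in^2
v = Q_pump / A_rod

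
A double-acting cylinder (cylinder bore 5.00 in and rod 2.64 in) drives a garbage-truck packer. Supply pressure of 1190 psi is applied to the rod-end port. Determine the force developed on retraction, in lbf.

Rod-side annular area A_ann = π/4 × (5.00² − 2.64²) = 14.16 in^2
On retraction the pressure acts on the annular area (bore minus rod).
F = P × A_ann

F ≈ 16900 lbf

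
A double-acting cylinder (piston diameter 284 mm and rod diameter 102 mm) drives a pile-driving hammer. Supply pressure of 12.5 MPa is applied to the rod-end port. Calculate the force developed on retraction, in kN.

F ≈ 690 kN

Rod-side annular area A_ann = π/4 × (284² − 102²) = 55180 mm^2
On retraction the pressure acts on the annular area (bore minus rod).
F = P × A_ann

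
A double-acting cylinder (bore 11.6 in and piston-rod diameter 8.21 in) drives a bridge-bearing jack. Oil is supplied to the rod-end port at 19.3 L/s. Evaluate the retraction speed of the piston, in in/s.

Rod-side annular area A_ann = π/4 × (11.6² − 8.21²) = 52.74 in^2
Flow into the rod-end port fills the annular volume.
v = Q / A

v ≈ 22.3 in/s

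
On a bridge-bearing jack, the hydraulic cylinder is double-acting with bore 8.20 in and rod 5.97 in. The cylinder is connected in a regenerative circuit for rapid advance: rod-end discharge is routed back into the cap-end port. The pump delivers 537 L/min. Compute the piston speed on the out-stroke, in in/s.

v ≈ 19.5 in/s

In regeneration the rod-end outflow joins the pump flow into the cap end, so the net volume the pump must supply per unit advance equals the rod cross-section area.
Rod cross-section A_rod = π/4 × (5.97 in)² = 27.99 in^2
v = Q_pump / A_rod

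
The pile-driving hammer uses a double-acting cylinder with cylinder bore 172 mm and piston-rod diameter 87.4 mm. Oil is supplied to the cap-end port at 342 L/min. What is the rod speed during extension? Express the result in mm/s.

v ≈ 245 mm/s

Cap-side area A_cap = π/4 × (172 mm)² = 23240 mm^2
v = Q / A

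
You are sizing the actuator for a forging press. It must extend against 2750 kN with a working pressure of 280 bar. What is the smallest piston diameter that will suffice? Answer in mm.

Extension force acts on the full piston face: F = P × (π/4)D².
D = √(4F / (πP)) = √(4 × 2750 kN / (π × 280 bar))

D ≈ 354 mm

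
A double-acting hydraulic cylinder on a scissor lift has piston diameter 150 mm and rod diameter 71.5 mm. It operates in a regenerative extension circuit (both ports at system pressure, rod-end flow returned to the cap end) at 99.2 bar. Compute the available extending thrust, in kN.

F ≈ 39.8 kN

With equal pressure on both faces, forces on the annular region cancel; the net push is pressure × rod cross-section.
Rod cross-section A_rod = π/4 × (71.5 mm)² = 4015 mm^2
F = P × A_rod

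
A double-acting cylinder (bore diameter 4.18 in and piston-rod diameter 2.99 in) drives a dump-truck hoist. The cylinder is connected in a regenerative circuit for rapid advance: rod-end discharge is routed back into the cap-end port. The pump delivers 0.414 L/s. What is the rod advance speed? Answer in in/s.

v ≈ 3.60 in/s

In regeneration the rod-end outflow joins the pump flow into the cap end, so the net volume the pump must supply per unit advance equals the rod cross-section area.
Rod cross-section A_rod = π/4 × (2.99 in)² = 7.022 in^2
v = Q_pump / A_rod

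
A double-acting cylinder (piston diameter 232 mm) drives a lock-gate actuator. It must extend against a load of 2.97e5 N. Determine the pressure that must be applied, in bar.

Cap-side area A_cap = π/4 × (232 mm)² = 42270 mm^2
P = F / A = 2.97e5 N / A

P ≈ 70.3 bar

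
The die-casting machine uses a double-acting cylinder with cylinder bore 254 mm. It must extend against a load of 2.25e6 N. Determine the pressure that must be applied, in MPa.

Cap-side area A_cap = π/4 × (254 mm)² = 50670 mm^2
P = F / A = 2.25e6 N / A

P ≈ 44.4 MPa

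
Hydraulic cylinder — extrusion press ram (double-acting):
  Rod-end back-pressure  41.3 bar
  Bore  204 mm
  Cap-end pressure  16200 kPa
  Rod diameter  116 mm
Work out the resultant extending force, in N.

F ≈ 4.38e5 N

Cap-side area A_cap = π/4 × (204 mm)² = 32690 mm^2
Rod-side annular area A_ann = π/4 × (204² − 116²) = 22120 mm^2
Net thrust = P_cap·A_cap − P_rod·A_ann = 5.295e5 N − 91340 N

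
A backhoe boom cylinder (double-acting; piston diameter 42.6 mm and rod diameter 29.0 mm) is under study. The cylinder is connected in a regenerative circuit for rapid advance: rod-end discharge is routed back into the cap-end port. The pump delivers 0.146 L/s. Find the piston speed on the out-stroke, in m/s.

v ≈ 0.221 m/s

In regeneration the rod-end outflow joins the pump flow into the cap end, so the net volume the pump must supply per unit advance equals the rod cross-section area.
Rod cross-section A_rod = π/4 × (29.0 mm)² = 660.5 mm^2
v = Q_pump / A_rod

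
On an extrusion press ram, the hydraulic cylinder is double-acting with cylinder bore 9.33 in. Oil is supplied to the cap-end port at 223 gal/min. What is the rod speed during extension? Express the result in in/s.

v ≈ 12.6 in/s

Cap-side area A_cap = π/4 × (9.33 in)² = 68.37 in^2
v = Q / A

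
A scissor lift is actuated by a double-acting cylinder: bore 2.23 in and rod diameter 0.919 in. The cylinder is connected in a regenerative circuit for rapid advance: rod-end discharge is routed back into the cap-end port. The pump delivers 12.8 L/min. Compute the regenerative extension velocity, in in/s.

v ≈ 19.6 in/s

In regeneration the rod-end outflow joins the pump flow into the cap end, so the net volume the pump must supply per unit advance equals the rod cross-section area.
Rod cross-section A_rod = π/4 × (0.919 in)² = 0.6633 in^2
v = Q_pump / A_rod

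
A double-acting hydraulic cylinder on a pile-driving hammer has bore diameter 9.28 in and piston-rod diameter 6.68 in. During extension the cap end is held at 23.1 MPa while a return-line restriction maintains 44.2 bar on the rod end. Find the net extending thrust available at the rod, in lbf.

Cap-side area A_cap = π/4 × (9.28 in)² = 67.64 in^2
Rod-side annular area A_ann = π/4 × (9.28² − 6.68²) = 32.59 in^2
Net thrust = P_cap·A_cap − P_rod·A_ann = 2.266e5 lbf − 20890 lbf

F ≈ 2.06e5 lbf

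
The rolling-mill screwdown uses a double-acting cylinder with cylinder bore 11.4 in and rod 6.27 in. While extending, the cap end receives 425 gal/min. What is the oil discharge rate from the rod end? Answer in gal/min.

Cap-side area A_cap = π/4 × (11.4 in)² = 102.1 in^2
Rod-side annular area A_ann = π/4 × (11.4² − 6.27²) = 71.19 in^2
Piston speed v = Q_in/A_cap; rod-end outflow Q_out = v × A_ann = Q_in × A_ann/A_cap.

Q_out ≈ 296 gal/min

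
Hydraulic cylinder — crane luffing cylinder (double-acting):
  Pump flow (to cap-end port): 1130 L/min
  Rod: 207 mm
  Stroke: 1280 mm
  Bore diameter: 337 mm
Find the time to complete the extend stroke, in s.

Cap-side area A_cap = π/4 × (337 mm)² = 89200 mm^2
Swept volume V = A × L; t = V / Q = A·L / Q

t ≈ 6.06 s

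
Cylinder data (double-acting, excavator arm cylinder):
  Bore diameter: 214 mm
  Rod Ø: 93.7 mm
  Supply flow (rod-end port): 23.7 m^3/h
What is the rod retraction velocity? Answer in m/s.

Rod-side annular area A_ann = π/4 × (214² − 93.7²) = 29070 mm^2
Flow into the rod-end port fills the annular volume.
v = Q / A

v ≈ 0.226 m/s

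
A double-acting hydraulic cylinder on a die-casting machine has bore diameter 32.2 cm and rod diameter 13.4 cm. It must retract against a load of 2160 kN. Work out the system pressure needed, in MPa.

P ≈ 32.1 MPa

Rod-side annular area A_ann = π/4 × (32.2² − 13.4²) = 673.3 cm^2
Retraction: pressure acts on the annular area.
P = F / A = 2160 kN / A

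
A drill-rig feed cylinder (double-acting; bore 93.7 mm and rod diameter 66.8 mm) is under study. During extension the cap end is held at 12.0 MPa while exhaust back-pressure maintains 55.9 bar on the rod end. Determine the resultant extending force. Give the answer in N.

Cap-side area A_cap = π/4 × (93.7 mm)² = 6896 mm^2
Rod-side annular area A_ann = π/4 × (93.7² − 66.8²) = 3391 mm^2
Net thrust = P_cap·A_cap − P_rod·A_ann = 82750 N − 18960 N

F ≈ 63800 N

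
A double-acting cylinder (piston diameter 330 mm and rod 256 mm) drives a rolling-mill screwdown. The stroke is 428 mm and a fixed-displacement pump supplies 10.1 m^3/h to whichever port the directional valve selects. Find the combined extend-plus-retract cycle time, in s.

Cap-side area A_cap = π/4 × (330 mm)² = 85530 mm^2
Rod-side annular area A_ann = π/4 × (330² − 256²) = 34060 mm^2
t_ext = A_cap·L/Q = 13.05 s
t_ret = A_ann·L/Q = 5.196 s
t_cycle = t_ext + t_ret

t ≈ 18.2 s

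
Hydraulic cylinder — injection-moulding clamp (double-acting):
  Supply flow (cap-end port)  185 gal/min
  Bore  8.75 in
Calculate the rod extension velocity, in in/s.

Cap-side area A_cap = π/4 × (8.75 in)² = 60.13 in^2
v = Q / A

v ≈ 11.8 in/s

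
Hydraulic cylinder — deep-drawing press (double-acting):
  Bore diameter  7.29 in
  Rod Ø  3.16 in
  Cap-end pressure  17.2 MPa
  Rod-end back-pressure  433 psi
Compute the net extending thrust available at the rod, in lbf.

Cap-side area A_cap = π/4 × (7.29 in)² = 41.74 in^2
Rod-side annular area A_ann = π/4 × (7.29² − 3.16²) = 33.90 in^2
Net thrust = P_cap·A_cap − P_rod·A_ann = 1.041e5 lbf − 14680 lbf

F ≈ 89400 lbf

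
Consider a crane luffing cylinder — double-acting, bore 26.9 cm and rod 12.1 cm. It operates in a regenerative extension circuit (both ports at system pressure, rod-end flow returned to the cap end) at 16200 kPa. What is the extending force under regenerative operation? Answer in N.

F ≈ 1.86e5 N

With equal pressure on both faces, forces on the annular region cancel; the net push is pressure × rod cross-section.
Rod cross-section A_rod = π/4 × (12.1 cm)² = 115.0 cm^2
F = P × A_rod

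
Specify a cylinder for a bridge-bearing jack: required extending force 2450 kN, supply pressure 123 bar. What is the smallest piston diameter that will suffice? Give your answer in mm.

D ≈ 504 mm

Extension force acts on the full piston face: F = P × (π/4)D².
D = √(4F / (πP)) = √(4 × 2450 kN / (π × 123 bar))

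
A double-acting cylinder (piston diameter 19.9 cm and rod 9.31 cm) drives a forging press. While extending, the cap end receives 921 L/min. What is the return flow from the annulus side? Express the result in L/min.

Q_out ≈ 719 L/min

Cap-side area A_cap = π/4 × (19.9 cm)² = 311.0 cm^2
Rod-side annular area A_ann = π/4 × (19.9² − 9.31²) = 243.0 cm^2
Piston speed v = Q_in/A_cap; rod-end outflow Q_out = v × A_ann = Q_in × A_ann/A_cap.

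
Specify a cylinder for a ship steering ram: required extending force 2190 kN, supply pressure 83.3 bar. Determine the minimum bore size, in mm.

Extension force acts on the full piston face: F = P × (π/4)D².
D = √(4F / (πP)) = √(4 × 2190 kN / (π × 83.3 bar))

D ≈ 579 mm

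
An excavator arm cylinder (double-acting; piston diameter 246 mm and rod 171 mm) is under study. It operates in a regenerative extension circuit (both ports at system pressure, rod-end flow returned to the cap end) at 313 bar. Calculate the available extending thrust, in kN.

F ≈ 719 kN

With equal pressure on both faces, forces on the annular region cancel; the net push is pressure × rod cross-section.
Rod cross-section A_rod = π/4 × (171 mm)² = 22970 mm^2
F = P × A_rod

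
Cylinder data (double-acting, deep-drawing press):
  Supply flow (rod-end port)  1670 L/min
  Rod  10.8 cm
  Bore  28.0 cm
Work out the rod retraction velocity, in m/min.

Rod-side annular area A_ann = π/4 × (28.0² − 10.8²) = 524.1 cm^2
Flow into the rod-end port fills the annular volume.
v = Q / A

v ≈ 31.9 m/min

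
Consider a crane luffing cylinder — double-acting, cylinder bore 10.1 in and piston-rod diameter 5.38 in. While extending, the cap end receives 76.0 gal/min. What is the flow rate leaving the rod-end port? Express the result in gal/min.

Q_out ≈ 54.4 gal/min

Cap-side area A_cap = π/4 × (10.1 in)² = 80.12 in^2
Rod-side annular area A_ann = π/4 × (10.1² − 5.38²) = 57.39 in^2
Piston speed v = Q_in/A_cap; rod-end outflow Q_out = v × A_ann = Q_in × A_ann/A_cap.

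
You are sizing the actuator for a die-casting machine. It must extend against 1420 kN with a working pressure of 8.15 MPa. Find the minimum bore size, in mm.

D ≈ 471 mm

Extension force acts on the full piston face: F = P × (π/4)D².
D = √(4F / (πP)) = √(4 × 1420 kN / (π × 8.15 MPa))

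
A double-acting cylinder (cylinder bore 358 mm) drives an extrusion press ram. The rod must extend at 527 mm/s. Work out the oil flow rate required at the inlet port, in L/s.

Cap-side area A_cap = π/4 × (358 mm)² = 1.007e5 mm^2
Q = A × v

Q ≈ 53.0 L/s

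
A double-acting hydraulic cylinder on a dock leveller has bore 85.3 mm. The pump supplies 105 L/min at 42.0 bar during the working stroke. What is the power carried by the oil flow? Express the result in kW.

W ≈ 7.35 kW

Hydraulic power = P × Q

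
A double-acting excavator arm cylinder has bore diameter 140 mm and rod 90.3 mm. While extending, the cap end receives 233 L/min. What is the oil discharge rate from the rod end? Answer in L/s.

Q_out ≈ 2.27 L/s

Cap-side area A_cap = π/4 × (140 mm)² = 15390 mm^2
Rod-side annular area A_ann = π/4 × (140² − 90.3²) = 8990 mm^2
Piston speed v = Q_in/A_cap; rod-end outflow Q_out = v × A_ann = Q_in × A_ann/A_cap.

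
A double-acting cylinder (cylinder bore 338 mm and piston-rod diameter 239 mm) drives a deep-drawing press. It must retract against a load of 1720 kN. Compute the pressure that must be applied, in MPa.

Rod-side annular area A_ann = π/4 × (338² − 239²) = 44860 mm^2
Retraction: pressure acts on the annular area.
P = F / A = 1720 kN / A

P ≈ 38.3 MPa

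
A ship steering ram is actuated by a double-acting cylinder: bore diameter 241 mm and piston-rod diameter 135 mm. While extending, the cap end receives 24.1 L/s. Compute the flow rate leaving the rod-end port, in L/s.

Cap-side area A_cap = π/4 × (241 mm)² = 45620 mm^2
Rod-side annular area A_ann = π/4 × (241² − 135²) = 31300 mm^2
Piston speed v = Q_in/A_cap; rod-end outflow Q_out = v × A_ann = Q_in × A_ann/A_cap.

Q_out ≈ 16.5 L/s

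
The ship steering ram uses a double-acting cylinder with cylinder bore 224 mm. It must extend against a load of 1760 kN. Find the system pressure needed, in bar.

Cap-side area A_cap = π/4 × (224 mm)² = 39410 mm^2
P = F / A = 1760 kN / A

P ≈ 447 bar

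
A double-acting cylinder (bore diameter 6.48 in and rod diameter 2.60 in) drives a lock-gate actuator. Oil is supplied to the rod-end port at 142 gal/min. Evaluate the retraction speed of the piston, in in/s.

v ≈ 19.8 in/s

Rod-side annular area A_ann = π/4 × (6.48² − 2.60²) = 27.67 in^2
Flow into the rod-end port fills the annular volume.
v = Q / A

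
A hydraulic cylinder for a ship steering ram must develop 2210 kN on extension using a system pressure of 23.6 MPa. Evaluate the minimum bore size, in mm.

Extension force acts on the full piston face: F = P × (π/4)D².
D = √(4F / (πP)) = √(4 × 2210 kN / (π × 23.6 MPa))

D ≈ 345 mm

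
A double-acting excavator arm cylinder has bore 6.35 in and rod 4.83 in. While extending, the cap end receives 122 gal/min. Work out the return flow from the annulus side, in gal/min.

Cap-side area A_cap = π/4 × (6.35 in)² = 31.67 in^2
Rod-side annular area A_ann = π/4 × (6.35² − 4.83²) = 13.35 in^2
Piston speed v = Q_in/A_cap; rod-end outflow Q_out = v × A_ann = Q_in × A_ann/A_cap.

Q_out ≈ 51.4 gal/min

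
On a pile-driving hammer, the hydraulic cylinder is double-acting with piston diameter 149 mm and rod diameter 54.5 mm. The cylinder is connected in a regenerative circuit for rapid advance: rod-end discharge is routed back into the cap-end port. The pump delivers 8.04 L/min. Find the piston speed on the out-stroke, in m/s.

v ≈ 0.0574 m/s

In regeneration the rod-end outflow joins the pump flow into the cap end, so the net volume the pump must supply per unit advance equals the rod cross-section area.
Rod cross-section A_rod = π/4 × (54.5 mm)² = 2333 mm^2
v = Q_pump / A_rod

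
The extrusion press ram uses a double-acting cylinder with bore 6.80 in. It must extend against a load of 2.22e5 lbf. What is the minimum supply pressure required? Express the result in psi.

P ≈ 6110 psi

Cap-side area A_cap = π/4 × (6.80 in)² = 36.32 in^2
P = F / A = 2.22e5 lbf / A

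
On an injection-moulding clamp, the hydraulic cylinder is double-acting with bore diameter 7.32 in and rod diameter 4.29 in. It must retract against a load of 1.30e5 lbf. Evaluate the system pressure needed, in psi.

P ≈ 4710 psi

Rod-side annular area A_ann = π/4 × (7.32² − 4.29²) = 27.63 in^2
Retraction: pressure acts on the annular area.
P = F / A = 1.30e5 lbf / A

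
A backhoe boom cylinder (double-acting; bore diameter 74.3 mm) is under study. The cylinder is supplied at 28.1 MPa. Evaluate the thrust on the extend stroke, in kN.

F ≈ 122 kN

Cap-side area A_cap = π/4 × (74.3 mm)² = 4336 mm^2
F = P × A_cap = 28.1 MPa × A_cap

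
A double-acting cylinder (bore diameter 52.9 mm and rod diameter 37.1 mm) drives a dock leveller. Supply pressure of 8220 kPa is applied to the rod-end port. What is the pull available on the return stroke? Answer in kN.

F ≈ 9.18 kN

Rod-side annular area A_ann = π/4 × (52.9² − 37.1²) = 1117 mm^2
On retraction the pressure acts on the annular area (bore minus rod).
F = P × A_ann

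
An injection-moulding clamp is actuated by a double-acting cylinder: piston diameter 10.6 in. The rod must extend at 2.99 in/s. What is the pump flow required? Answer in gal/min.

Q ≈ 68.5 gal/min

Cap-side area A_cap = π/4 × (10.6 in)² = 88.25 in^2
Q = A × v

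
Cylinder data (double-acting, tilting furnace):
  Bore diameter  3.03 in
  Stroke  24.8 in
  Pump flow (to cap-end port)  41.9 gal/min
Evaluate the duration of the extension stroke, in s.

t ≈ 1.11 s

Cap-side area A_cap = π/4 × (3.03 in)² = 7.211 in^2
Swept volume V = A × L; t = V / Q = A·L / Q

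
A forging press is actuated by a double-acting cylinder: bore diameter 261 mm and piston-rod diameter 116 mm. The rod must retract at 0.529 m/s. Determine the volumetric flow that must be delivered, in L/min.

Q ≈ 1360 L/min

Rod-side annular area A_ann = π/4 × (261² − 116²) = 42930 mm^2
Q = A × v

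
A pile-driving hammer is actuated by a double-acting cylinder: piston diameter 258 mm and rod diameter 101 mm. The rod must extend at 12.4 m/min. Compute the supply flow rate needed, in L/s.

Cap-side area A_cap = π/4 × (258 mm)² = 52280 mm^2
Q = A × v

Q ≈ 10.8 L/s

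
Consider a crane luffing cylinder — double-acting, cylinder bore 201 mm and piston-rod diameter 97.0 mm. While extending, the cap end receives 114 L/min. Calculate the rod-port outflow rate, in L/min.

Q_out ≈ 87.5 L/min

Cap-side area A_cap = π/4 × (201 mm)² = 31730 mm^2
Rod-side annular area A_ann = π/4 × (201² − 97.0²) = 24340 mm^2
Piston speed v = Q_in/A_cap; rod-end outflow Q_out = v × A_ann = Q_in × A_ann/A_cap.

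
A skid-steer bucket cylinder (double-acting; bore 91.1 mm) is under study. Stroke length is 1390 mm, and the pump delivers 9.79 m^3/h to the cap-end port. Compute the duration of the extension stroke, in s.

t ≈ 3.33 s

Cap-side area A_cap = π/4 × (91.1 mm)² = 6518 mm^2
Swept volume V = A × L; t = V / Q = A·L / Q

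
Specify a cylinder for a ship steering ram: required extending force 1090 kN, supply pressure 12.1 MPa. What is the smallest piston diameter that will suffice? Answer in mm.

Extension force acts on the full piston face: F = P × (π/4)D².
D = √(4F / (πP)) = √(4 × 1090 kN / (π × 12.1 MPa))

D ≈ 339 mm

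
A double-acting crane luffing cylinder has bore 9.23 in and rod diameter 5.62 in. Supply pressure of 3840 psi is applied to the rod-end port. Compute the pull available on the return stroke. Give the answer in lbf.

Rod-side annular area A_ann = π/4 × (9.23² − 5.62²) = 42.10 in^2
On retraction the pressure acts on the annular area (bore minus rod).
F = P × A_ann

F ≈ 1.62e5 lbf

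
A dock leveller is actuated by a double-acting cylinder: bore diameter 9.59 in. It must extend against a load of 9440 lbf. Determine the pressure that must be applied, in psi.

Cap-side area A_cap = π/4 × (9.59 in)² = 72.23 in^2
P = F / A = 9440 lbf / A

P ≈ 131 psi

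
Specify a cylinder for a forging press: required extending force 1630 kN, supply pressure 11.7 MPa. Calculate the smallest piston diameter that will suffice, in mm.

D ≈ 421 mm

Extension force acts on the full piston face: F = P × (π/4)D².
D = √(4F / (πP)) = √(4 × 1630 kN / (π × 11.7 MPa))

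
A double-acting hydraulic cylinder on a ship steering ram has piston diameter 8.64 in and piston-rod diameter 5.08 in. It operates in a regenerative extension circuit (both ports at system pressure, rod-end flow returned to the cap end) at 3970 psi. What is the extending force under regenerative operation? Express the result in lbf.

With equal pressure on both faces, forces on the annular region cancel; the net push is pressure × rod cross-section.
Rod cross-section A_rod = π/4 × (5.08 in)² = 20.27 in^2
F = P × A_rod

F ≈ 80500 lbf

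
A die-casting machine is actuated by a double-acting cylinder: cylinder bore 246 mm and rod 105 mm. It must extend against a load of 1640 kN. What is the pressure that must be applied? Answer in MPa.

P ≈ 34.5 MPa

Cap-side area A_cap = π/4 × (246 mm)² = 47530 mm^2
P = F / A = 1640 kN / A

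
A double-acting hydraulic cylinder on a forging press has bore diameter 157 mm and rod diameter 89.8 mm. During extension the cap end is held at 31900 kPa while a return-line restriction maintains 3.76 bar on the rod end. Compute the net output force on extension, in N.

F ≈ 6.13e5 N

Cap-side area A_cap = π/4 × (157 mm)² = 19360 mm^2
Rod-side annular area A_ann = π/4 × (157² − 89.8²) = 13030 mm^2
Net thrust = P_cap·A_cap − P_rod·A_ann = 6.176e5 N − 4898 N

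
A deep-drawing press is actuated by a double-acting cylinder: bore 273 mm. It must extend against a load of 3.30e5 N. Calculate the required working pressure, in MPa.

P ≈ 5.64 MPa

Cap-side area A_cap = π/4 × (273 mm)² = 58530 mm^2
P = F / A = 3.30e5 N / A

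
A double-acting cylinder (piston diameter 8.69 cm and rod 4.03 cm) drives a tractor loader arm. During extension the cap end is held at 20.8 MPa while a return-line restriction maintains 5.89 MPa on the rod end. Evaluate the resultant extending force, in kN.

Cap-side area A_cap = π/4 × (8.69 cm)² = 59.31 cm^2
Rod-side annular area A_ann = π/4 × (8.69² − 4.03²) = 46.55 cm^2
Net thrust = P_cap·A_cap − P_rod·A_ann = 123.4 kN − 27.42 kN

F ≈ 95.9 kN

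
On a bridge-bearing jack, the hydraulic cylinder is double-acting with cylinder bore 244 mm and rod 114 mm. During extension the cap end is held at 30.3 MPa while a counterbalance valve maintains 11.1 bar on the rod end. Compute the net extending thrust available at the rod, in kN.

F ≈ 1380 kN

Cap-side area A_cap = π/4 × (244 mm)² = 46760 mm^2
Rod-side annular area A_ann = π/4 × (244² − 114²) = 36550 mm^2
Net thrust = P_cap·A_cap − P_rod·A_ann = 1417 kN − 40.57 kN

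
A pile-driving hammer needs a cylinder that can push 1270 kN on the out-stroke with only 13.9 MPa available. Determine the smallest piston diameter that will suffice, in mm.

D ≈ 341 mm

Extension force acts on the full piston face: F = P × (π/4)D².
D = √(4F / (πP)) = √(4 × 1270 kN / (π × 13.9 MPa))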